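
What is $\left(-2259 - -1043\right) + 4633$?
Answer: $3417$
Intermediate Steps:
$\left(-2259 - -1043\right) + 4633 = \left(-2259 + 1043\right) + 4633 = -1216 + 4633 = 3417$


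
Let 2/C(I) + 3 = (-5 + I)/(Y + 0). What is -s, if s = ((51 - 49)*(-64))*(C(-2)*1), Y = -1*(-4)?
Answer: -1024/19 ≈ -53.895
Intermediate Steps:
Y = 4
C(I) = 2/(-17/4 + I/4) (C(I) = 2/(-3 + (-5 + I)/(4 + 0)) = 2/(-3 + (-5 + I)/4) = 2/(-3 + (-5 + I)*(1/4)) = 2/(-3 + (-5/4 + I/4)) = 2/(-17/4 + I/4))
s = 1024/19 (s = ((51 - 49)*(-64))*((8/(-17 - 2))*1) = (2*(-64))*((8/(-19))*1) = -128*8*(-1/19) = -(-1024)/19 = -128*(-8/19) = 1024/19 ≈ 53.895)
-s = -1*1024/19 = -1024/19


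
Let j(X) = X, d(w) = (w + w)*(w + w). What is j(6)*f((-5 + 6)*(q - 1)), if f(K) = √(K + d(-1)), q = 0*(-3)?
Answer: 6*√3 ≈ 10.392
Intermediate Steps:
d(w) = 4*w² (d(w) = (2*w)*(2*w) = 4*w²)
q = 0
f(K) = √(4 + K) (f(K) = √(K + 4*(-1)²) = √(K + 4*1) = √(K + 4) = √(4 + K))
j(6)*f((-5 + 6)*(q - 1)) = 6*√(4 + (-5 + 6)*(0 - 1)) = 6*√(4 + 1*(-1)) = 6*√(4 - 1) = 6*√3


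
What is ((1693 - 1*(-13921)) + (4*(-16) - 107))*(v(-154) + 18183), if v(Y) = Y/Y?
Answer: 280815512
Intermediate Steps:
v(Y) = 1
((1693 - 1*(-13921)) + (4*(-16) - 107))*(v(-154) + 18183) = ((1693 - 1*(-13921)) + (4*(-16) - 107))*(1 + 18183) = ((1693 + 13921) + (-64 - 107))*18184 = (15614 - 171)*18184 = 15443*18184 = 280815512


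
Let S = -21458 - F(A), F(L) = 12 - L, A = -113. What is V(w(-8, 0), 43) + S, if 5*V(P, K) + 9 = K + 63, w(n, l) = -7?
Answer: -107818/5 ≈ -21564.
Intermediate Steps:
V(P, K) = 54/5 + K/5 (V(P, K) = -9/5 + (K + 63)/5 = -9/5 + (63 + K)/5 = -9/5 + (63/5 + K/5) = 54/5 + K/5)
S = -21583 (S = -21458 - (12 - 1*(-113)) = -21458 - (12 + 113) = -21458 - 1*125 = -21458 - 125 = -21583)
V(w(-8, 0), 43) + S = (54/5 + (1/5)*43) - 21583 = (54/5 + 43/5) - 21583 = 97/5 - 21583 = -107818/5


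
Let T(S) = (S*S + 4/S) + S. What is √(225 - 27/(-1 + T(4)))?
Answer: 3*√2485/10 ≈ 14.955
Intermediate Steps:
T(S) = S + S² + 4/S (T(S) = (S² + 4/S) + S = S + S² + 4/S)
√(225 - 27/(-1 + T(4))) = √(225 - 27/(-1 + (4 + 4² + 4/4))) = √(225 - 27/(-1 + (4 + 16 + 4*(¼)))) = √(225 - 27/(-1 + (4 + 16 + 1))) = √(225 - 27/(-1 + 21)) = √(225 - 27/20) = √(4473/20) = 3*√2485/10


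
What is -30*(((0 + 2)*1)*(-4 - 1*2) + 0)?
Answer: 360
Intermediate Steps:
-30*(((0 + 2)*1)*(-4 - 1*2) + 0) = -30*((2*1)*(-4 - 2) + 0) = -30*(2*(-6) + 0) = -30*(-12 + 0) = -30*(-12) = 360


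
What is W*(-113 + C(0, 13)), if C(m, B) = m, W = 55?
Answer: -6215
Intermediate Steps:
W*(-113 + C(0, 13)) = 55*(-113 + 0) = 55*(-113) = -6215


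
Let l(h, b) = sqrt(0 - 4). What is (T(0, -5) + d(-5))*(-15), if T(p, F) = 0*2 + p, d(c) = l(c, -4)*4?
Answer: -120*I ≈ -120.0*I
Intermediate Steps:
l(h, b) = 2*I (l(h, b) = sqrt(-4) = 2*I)
d(c) = 8*I (d(c) = (2*I)*4 = 8*I)
T(p, F) = p (T(p, F) = 0 + p = p)
(T(0, -5) + d(-5))*(-15) = (0 + 8*I)*(-15) = (8*I)*(-15) = -120*I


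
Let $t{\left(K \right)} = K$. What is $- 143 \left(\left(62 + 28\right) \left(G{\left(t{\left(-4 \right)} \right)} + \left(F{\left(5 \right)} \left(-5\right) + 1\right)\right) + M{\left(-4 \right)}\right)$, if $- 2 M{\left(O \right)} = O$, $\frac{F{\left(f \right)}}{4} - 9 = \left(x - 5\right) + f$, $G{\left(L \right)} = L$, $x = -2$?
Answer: $1840124$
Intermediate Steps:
$F{\left(f \right)} = 8 + 4 f$ ($F{\left(f \right)} = 36 + 4 \left(\left(-2 - 5\right) + f\right) = 36 + 4 \left(-7 + f\right) = 36 + \left(-28 + 4 f\right) = 8 + 4 f$)
$M{\left(O \right)} = - \frac{O}{2}$
$- 143 \left(\left(62 + 28\right) \left(G{\left(t{\left(-4 \right)} \right)} + \left(F{\left(5 \right)} \left(-5\right) + 1\right)\right) + M{\left(-4 \right)}\right) = - 143 \left(\left(62 + 28\right) \left(-4 + \left(\left(8 + 4 \cdot 5\right) \left(-5\right) + 1\right)\right) - -2\right) = - 143 \left(90 \left(-4 + \left(\left(8 + 20\right) \left(-5\right) + 1\right)\right) + 2\right) = - 143 \left(90 \left(-4 + \left(28 \left(-5\right) + 1\right)\right) + 2\right) = - 143 \left(90 \left(-4 + \left(-140 + 1\right)\right) + 2\right) = - 143 \left(90 \left(-4 - 139\right) + 2\right) = - 143 \left(90 \left(-143\right) + 2\right) = - 143 \left(-12870 + 2\right) = \left(-143\right) \left(-12868\right) = 1840124$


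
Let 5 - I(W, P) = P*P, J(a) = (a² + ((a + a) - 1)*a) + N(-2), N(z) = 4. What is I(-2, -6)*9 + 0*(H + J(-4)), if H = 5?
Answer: -279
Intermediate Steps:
J(a) = 4 + a² + a*(-1 + 2*a) (J(a) = (a² + ((a + a) - 1)*a) + 4 = (a² + (2*a - 1)*a) + 4 = (a² + (-1 + 2*a)*a) + 4 = (a² + a*(-1 + 2*a)) + 4 = 4 + a² + a*(-1 + 2*a))
I(W, P) = 5 - P² (I(W, P) = 5 - P*P = 5 - P²)
I(-2, -6)*9 + 0*(H + J(-4)) = (5 - 1*(-6)²)*9 + 0*(5 + (4 - 1*(-4) + 3*(-4)²)) = (5 - 1*36)*9 + 0*(5 + (4 + 4 + 3*16)) = (5 - 36)*9 + 0*(5 + (4 + 4 + 48)) = -31*9 + 0*(5 + 56) = -279 + 0*61 = -279 + 0 = -279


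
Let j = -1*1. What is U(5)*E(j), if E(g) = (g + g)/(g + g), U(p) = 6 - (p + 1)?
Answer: 0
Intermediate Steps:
U(p) = 5 - p (U(p) = 6 - (1 + p) = 6 + (-1 - p) = 5 - p)
j = -1
E(g) = 1 (E(g) = (2*g)/((2*g)) = (2*g)*(1/(2*g)) = 1)
U(5)*E(j) = (5 - 1*5)*1 = (5 - 5)*1 = 0*1 = 0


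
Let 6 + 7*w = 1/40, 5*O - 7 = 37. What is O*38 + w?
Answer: 93393/280 ≈ 333.55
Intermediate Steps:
O = 44/5 (O = 7/5 + (1/5)*37 = 7/5 + 37/5 = 44/5 ≈ 8.8000)
w = -239/280 (w = -6/7 + (1/7)/40 = -6/7 + (1/7)*(1/40) = -6/7 + 1/280 = -239/280 ≈ -0.85357)
O*38 + w = (44/5)*38 - 239/280 = 1672/5 - 239/280 = 93393/280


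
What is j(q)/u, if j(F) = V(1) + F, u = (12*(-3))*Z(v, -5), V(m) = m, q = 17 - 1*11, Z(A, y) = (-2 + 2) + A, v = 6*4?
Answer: -7/864 ≈ -0.0081019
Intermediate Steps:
v = 24
Z(A, y) = A (Z(A, y) = 0 + A = A)
q = 6 (q = 17 - 11 = 6)
u = -864 (u = (12*(-3))*24 = -36*24 = -864)
j(F) = 1 + F
j(q)/u = (1 + 6)/(-864) = 7*(-1/864) = -7/864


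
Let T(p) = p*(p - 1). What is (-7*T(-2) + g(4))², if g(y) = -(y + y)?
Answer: 2500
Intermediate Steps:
g(y) = -2*y
T(p) = p*(-1 + p)
(-7*T(-2) + g(4))² = (-(-14)*(-1 - 2) - 2*4)² = (-(-14)*(-3) - 8)² = (-7*6 - 8)² = (-42 - 8)² = (-50)² = 2500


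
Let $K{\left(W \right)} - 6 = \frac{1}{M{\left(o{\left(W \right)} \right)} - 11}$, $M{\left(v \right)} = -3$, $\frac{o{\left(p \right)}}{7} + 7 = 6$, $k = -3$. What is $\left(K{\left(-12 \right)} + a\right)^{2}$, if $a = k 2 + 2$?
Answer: $\frac{729}{196} \approx 3.7194$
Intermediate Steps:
$o{\left(p \right)} = -7$ ($o{\left(p \right)} = -49 + 7 \cdot 6 = -49 + 42 = -7$)
$K{\left(W \right)} = \frac{83}{14}$ ($K{\left(W \right)} = 6 + \frac{1}{-3 - 11} = 6 + \frac{1}{-14} = 6 - \frac{1}{14} = \frac{83}{14}$)
$a = -4$ ($a = \left(-3\right) 2 + 2 = -6 + 2 = -4$)
$\left(K{\left(-12 \right)} + a\right)^{2} = \left(\frac{83}{14} - 4\right)^{2} = \left(\frac{27}{14}\right)^{2} = \frac{729}{196}$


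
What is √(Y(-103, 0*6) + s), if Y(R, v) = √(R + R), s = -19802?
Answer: √(-19802 + I*√206) ≈ 0.051 + 140.72*I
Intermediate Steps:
Y(R, v) = √2*√R (Y(R, v) = √(2*R) = √2*√R)
√(Y(-103, 0*6) + s) = √(√2*√(-103) - 19802) = √(√2*(I*√103) - 19802) = √(I*√206 - 19802) = √(-19802 + I*√206)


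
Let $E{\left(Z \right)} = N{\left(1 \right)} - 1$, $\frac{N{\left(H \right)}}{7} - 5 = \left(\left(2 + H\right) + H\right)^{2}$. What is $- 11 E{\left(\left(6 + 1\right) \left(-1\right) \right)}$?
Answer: $-1606$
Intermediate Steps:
$N{\left(H \right)} = 35 + 7 \left(2 + 2 H\right)^{2}$ ($N{\left(H \right)} = 35 + 7 \left(\left(2 + H\right) + H\right)^{2} = 35 + 7 \left(2 + 2 H\right)^{2}$)
$E{\left(Z \right)} = 146$ ($E{\left(Z \right)} = \left(35 + 28 \left(1 + 1\right)^{2}\right) - 1 = \left(35 + 28 \cdot 2^{2}\right) - 1 = \left(35 + 28 \cdot 4\right) - 1 = \left(35 + 112\right) - 1 = 147 - 1 = 146$)
$- 11 E{\left(\left(6 + 1\right) \left(-1\right) \right)} = \left(-11\right) 146 = -1606$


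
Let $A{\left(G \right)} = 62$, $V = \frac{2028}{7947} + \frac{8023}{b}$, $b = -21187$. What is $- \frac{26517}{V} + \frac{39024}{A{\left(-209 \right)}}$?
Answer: $\frac{1492611933951}{6930515} \approx 2.1537 \cdot 10^{5}$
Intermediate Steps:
$V = - \frac{6930515}{56124363}$ ($V = \frac{2028}{7947} + \frac{8023}{-21187} = 2028 \cdot \frac{1}{7947} + 8023 \left(- \frac{1}{21187}\right) = \frac{676}{2649} - \frac{8023}{21187} = - \frac{6930515}{56124363} \approx -0.12348$)
$- \frac{26517}{V} + \frac{39024}{A{\left(-209 \right)}} = - \frac{26517}{- \frac{6930515}{56124363}} + \frac{39024}{62} = \left(-26517\right) \left(- \frac{56124363}{6930515}\right) + 39024 \cdot \frac{1}{62} = \frac{1488249733671}{6930515} + \frac{19512}{31} = \frac{1492611933951}{6930515}$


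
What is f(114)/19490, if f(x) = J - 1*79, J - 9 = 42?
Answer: -14/9745 ≈ -0.0014366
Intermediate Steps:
J = 51 (J = 9 + 42 = 51)
f(x) = -28 (f(x) = 51 - 1*79 = 51 - 79 = -28)
f(114)/19490 = -28/19490 = -28*1/19490 = -14/9745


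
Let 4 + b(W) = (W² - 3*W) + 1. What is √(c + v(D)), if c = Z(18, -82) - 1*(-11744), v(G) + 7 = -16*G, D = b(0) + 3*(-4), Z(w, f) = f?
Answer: √11895 ≈ 109.06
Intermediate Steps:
b(W) = -3 + W² - 3*W (b(W) = -4 + ((W² - 3*W) + 1) = -4 + (1 + W² - 3*W) = -3 + W² - 3*W)
D = -15 (D = (-3 + 0² - 3*0) + 3*(-4) = (-3 + 0 + 0) - 12 = -3 - 12 = -15)
v(G) = -7 - 16*G
c = 11662 (c = -82 - 1*(-11744) = -82 + 11744 = 11662)
√(c + v(D)) = √(11662 + (-7 - 16*(-15))) = √(11662 + (-7 + 240)) = √(11662 + 233) = √11895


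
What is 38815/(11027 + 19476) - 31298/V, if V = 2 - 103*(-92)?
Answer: -293397162/144553717 ≈ -2.0297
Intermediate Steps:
V = 9478 (V = 2 + 9476 = 9478)
38815/(11027 + 19476) - 31298/V = 38815/(11027 + 19476) - 31298/9478 = 38815/30503 - 31298*1/9478 = 38815*(1/30503) - 15649/4739 = 38815/30503 - 15649/4739 = -293397162/144553717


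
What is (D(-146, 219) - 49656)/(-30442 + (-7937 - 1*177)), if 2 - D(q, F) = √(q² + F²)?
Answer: 24827/19278 + 73*√13/38556 ≈ 1.2947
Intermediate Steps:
D(q, F) = 2 - √(F² + q²) (D(q, F) = 2 - √(q² + F²) = 2 - √(F² + q²))
(D(-146, 219) - 49656)/(-30442 + (-7937 - 1*177)) = ((2 - √(219² + (-146)²)) - 49656)/(-30442 + (-7937 - 1*177)) = ((2 - √(47961 + 21316)) - 49656)/(-30442 + (-7937 - 177)) = ((2 - √69277) - 49656)/(-30442 - 8114) = ((2 - 73*√13) - 49656)/(-38556) = ((2 - 73*√13) - 49656)*(-1/38556) = (-49654 - 73*√13)*(-1/38556) = 24827/19278 + 73*√13/38556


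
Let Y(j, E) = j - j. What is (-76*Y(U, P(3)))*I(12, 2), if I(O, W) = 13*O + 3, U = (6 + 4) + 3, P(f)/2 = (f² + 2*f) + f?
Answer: 0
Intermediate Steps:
P(f) = 2*f² + 6*f (P(f) = 2*((f² + 2*f) + f) = 2*(f² + 3*f) = 2*f² + 6*f)
U = 13 (U = 10 + 3 = 13)
I(O, W) = 3 + 13*O
Y(j, E) = 0
(-76*Y(U, P(3)))*I(12, 2) = (-76*0)*(3 + 13*12) = 0*(3 + 156) = 0*159 = 0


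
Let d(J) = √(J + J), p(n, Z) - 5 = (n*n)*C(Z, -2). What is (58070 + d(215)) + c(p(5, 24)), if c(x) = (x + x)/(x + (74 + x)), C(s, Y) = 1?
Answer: 3890720/67 + √430 ≈ 58091.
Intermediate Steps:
p(n, Z) = 5 + n² (p(n, Z) = 5 + (n*n)*1 = 5 + n²*1 = 5 + n²)
d(J) = √2*√J (d(J) = √(2*J) = √2*√J)
c(x) = 2*x/(74 + 2*x) (c(x) = (2*x)/(74 + 2*x) = 2*x/(74 + 2*x))
(58070 + d(215)) + c(p(5, 24)) = (58070 + √2*√215) + (5 + 5²)/(37 + (5 + 5²)) = (58070 + √430) + (5 + 25)/(37 + (5 + 25)) = (58070 + √430) + 30/(37 + 30) = (58070 + √430) + 30/67 = 3890720/67 + √430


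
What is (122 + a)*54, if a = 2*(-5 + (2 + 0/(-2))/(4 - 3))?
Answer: 6264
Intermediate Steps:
a = -6 (a = 2*(-5 + (2 + 0*(-½))/1) = 2*(-5 + (2 + 0)*1) = 2*(-5 + 2*1) = 2*(-5 + 2) = 2*(-3) = -6)
(122 + a)*54 = (122 - 6)*54 = 116*54 = 6264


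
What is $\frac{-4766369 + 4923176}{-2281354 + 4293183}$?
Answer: $\frac{156807}{2011829} \approx 0.077942$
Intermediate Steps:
$\frac{-4766369 + 4923176}{-2281354 + 4293183} = \frac{156807}{2011829}$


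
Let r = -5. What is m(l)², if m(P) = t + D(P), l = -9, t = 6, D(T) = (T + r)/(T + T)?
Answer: 3721/81 ≈ 45.938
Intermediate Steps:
D(T) = (-5 + T)/(2*T) (D(T) = (T - 5)/(T + T) = (-5 + T)/((2*T)) = (-5 + T)*(1/(2*T)) = (-5 + T)/(2*T))
m(P) = 6 + (-5 + P)/(2*P)
m(l)² = ((½)*(-5 + 13*(-9))/(-9))² = ((½)*(-⅑)*(-5 - 117))² = ((½)*(-⅑)*(-122))² = (61/9)² = 3721/81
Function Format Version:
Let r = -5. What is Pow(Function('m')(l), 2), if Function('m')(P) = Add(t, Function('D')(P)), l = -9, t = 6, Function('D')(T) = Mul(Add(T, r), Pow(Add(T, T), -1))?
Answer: Rational(3721, 81) ≈ 45.938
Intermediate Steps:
Function('D')(T) = Mul(Rational(1, 2), Pow(T, -1), Add(-5, T)) (Function('D')(T) = Mul(Add(T, -5), Pow(Add(T, T), -1)) = Mul(Add(-5, T), Pow(Mul(2, T), -1)) = Mul(Add(-5, T), Mul(Rational(1, 2), Pow(T, -1))) = Mul(Rational(1, 2), Pow(T, -1), Add(-5, T)))
Function('m')(P) = Add(6, Mul(Rational(1, 2), Pow(P, -1), Add(-5, P)))
Pow(Function('m')(l), 2) = Pow(Mul(Rational(1, 2), Pow(-9, -1), Add(-5, Mul(13, -9))), 2) = Pow(Mul(Rational(1, 2), Rational(-1, 9), Add(-5, -117)), 2) = Pow(Mul(Rational(1, 2), Rational(-1, 9), -122), 2) = Pow(Rational(61, 9), 2) = Rational(3721, 81)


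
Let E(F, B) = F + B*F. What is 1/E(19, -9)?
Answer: -1/152 ≈ -0.0065789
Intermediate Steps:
1/E(19, -9) = 1/(19*(1 - 9)) = 1/(19*(-8)) = 1/(-152) = -1/152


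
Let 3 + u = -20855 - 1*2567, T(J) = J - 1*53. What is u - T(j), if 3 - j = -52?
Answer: -23427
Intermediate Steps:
j = 55 (j = 3 - 1*(-52) = 3 + 52 = 55)
T(J) = -53 + J (T(J) = J - 53 = -53 + J)
u = -23425 (u = -3 + (-20855 - 1*2567) = -3 + (-20855 - 2567) = -3 - 23422 = -23425)
u - T(j) = -23425 - (-53 + 55) = -23425 - 1*2 = -23425 - 2 = -23427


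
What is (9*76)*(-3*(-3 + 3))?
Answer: 0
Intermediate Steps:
(9*76)*(-3*(-3 + 3)) = 684*(-3*0) = 684*0 = 0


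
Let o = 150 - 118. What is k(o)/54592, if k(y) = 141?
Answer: 141/54592 ≈ 0.0025828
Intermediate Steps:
o = 32
k(o)/54592 = 141/54592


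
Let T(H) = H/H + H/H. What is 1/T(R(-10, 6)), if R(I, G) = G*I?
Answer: ½ ≈ 0.50000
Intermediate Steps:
T(H) = 2 (T(H) = 1 + 1 = 2)
1/T(R(-10, 6)) = 1/2 = ½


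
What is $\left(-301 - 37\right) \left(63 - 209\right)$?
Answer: $49348$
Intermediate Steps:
$\left(-301 - 37\right) \left(63 - 209\right) = \left(-338\right) \left(-146\right) = 49348$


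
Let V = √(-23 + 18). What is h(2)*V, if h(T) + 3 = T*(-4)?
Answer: -11*I*√5 ≈ -24.597*I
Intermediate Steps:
h(T) = -3 - 4*T (h(T) = -3 + T*(-4) = -3 - 4*T)
V = I*√5 (V = √(-5) = I*√5 ≈ 2.2361*I)
h(2)*V = (-3 - 4*2)*(I*√5) = (-3 - 8)*(I*√5) = -11*I*√5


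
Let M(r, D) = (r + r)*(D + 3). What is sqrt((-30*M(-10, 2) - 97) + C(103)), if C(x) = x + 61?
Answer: sqrt(3067) ≈ 55.380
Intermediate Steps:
M(r, D) = 2*r*(3 + D) (M(r, D) = (2*r)*(3 + D) = 2*r*(3 + D))
C(x) = 61 + x
sqrt((-30*M(-10, 2) - 97) + C(103)) = sqrt((-60*(-10)*(3 + 2) - 97) + (61 + 103)) = sqrt((-60*(-10)*5 - 97) + 164) = sqrt((-30*(-100) - 97) + 164) = sqrt((3000 - 97) + 164) = sqrt(2903 + 164) = sqrt(3067)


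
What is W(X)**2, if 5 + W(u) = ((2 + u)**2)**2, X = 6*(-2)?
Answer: 99900025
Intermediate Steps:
X = -12
W(u) = -5 + (2 + u)**4 (W(u) = -5 + ((2 + u)**2)**2 = -5 + (2 + u)**4)
W(X)**2 = (-5 + (2 - 12)**4)**2 = (-5 + (-10)**4)**2 = (-5 + 10000)**2 = 9995**2 = 99900025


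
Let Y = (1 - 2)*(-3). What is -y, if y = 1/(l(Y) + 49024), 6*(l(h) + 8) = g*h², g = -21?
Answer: -2/97969 ≈ -2.0415e-5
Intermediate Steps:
Y = 3 (Y = -1*(-3) = 3)
l(h) = -8 - 7*h²/2 (l(h) = -8 + (-21*h²)/6 = -8 - 7*h²/2)
y = 2/97969 (y = 1/((-8 - 7/2*3²) + 49024) = 1/((-8 - 7/2*9) + 49024) = 1/((-8 - 63/2) + 49024) = 1/(-79/2 + 49024) = 1/(97969/2) = 2/97969 ≈ 2.0415e-5)
-y = -1*2/97969 = -2/97969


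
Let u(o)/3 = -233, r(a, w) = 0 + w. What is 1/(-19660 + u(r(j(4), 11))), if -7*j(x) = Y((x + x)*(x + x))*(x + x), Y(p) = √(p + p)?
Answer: -1/20359 ≈ -4.9118e-5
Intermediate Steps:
Y(p) = √2*√p (Y(p) = √(2*p) = √2*√p)
j(x) = -4*x*√2*√(x²)/7 (j(x) = -√2*√((x + x)*(x + x))*(x + x)/7 = -√2*√((2*x)*(2*x))*2*x/7 = -√2*√(4*x²)*2*x/7 = -√2*(2*√(x²))*2*x/7 = -2*√2*√(x²)*2*x/7 = -4*x*√2*√(x²)/7)
r(a, w) = w
u(o) = -699 (u(o) = 3*(-233) = -699)
1/(-19660 + u(r(j(4), 11))) = 1/(-19660 - 699) = 1/(-20359) = -1/20359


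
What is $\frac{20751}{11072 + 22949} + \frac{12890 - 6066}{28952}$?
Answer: $\frac{104117782}{123121999} \approx 0.84565$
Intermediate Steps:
$\frac{20751}{11072 + 22949} + \frac{12890 - 6066}{28952} = \frac{20751}{34021} + 6824 \cdot \frac{1}{28952} = 20751 \cdot \frac{1}{34021} + \frac{853}{3619} = \frac{20751}{34021} + \frac{853}{3619} = \frac{104117782}{123121999}$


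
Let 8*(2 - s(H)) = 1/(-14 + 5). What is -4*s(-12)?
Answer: -145/18 ≈ -8.0556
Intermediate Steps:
s(H) = 145/72 (s(H) = 2 - 1/(8*(-14 + 5)) = 2 - ⅛/(-9) = 2 - ⅛*(-⅑) = 2 + 1/72 = 145/72)
-4*s(-12) = -4*145/72 = -145/18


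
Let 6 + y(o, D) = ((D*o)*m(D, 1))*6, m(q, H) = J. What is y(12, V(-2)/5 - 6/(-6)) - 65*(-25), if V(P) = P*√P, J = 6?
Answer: 2051 - 864*I*√2/5 ≈ 2051.0 - 244.38*I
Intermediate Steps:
m(q, H) = 6
V(P) = P^(3/2)
y(o, D) = -6 + 36*D*o (y(o, D) = -6 + ((D*o)*6)*6 = -6 + (6*D*o)*6 = -6 + 36*D*o)
y(12, V(-2)/5 - 6/(-6)) - 65*(-25) = (-6 + 36*((-2)^(3/2)/5 - 6/(-6))*12) - 65*(-25) = (-6 + 36*(-2*I*√2*(⅕) - 6*(-⅙))*12) + 1625 = (-6 + 36*(-2*I*√2/5 + 1)*12) + 1625 = (-6 + 36*(1 - 2*I*√2/5)*12) + 1625 = (-6 + (432 - 864*I*√2/5)) + 1625 = (426 - 864*I*√2/5) + 1625 = 2051 - 864*I*√2/5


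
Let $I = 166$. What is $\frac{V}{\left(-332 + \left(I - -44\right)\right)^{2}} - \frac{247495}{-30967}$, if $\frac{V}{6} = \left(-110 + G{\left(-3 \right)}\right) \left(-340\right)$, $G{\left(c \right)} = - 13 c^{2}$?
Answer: $\frac{4505978485}{115228207} \approx 39.105$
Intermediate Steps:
$V = 463080$ ($V = 6 \left(-110 - 13 \left(-3\right)^{2}\right) \left(-340\right) = 6 \left(-110 - 117\right) \left(-340\right) = 6 \left(\left(-227\right) \left(-340\right)\right) = 6 \cdot 77180 = 463080$)
$\frac{V}{\left(-332 + \left(I - -44\right)\right)^{2}} - \frac{247495}{-30967} = \frac{463080}{\left(-332 + \left(166 - -44\right)\right)^{2}} - \frac{247495}{-30967} = \frac{463080}{\left(-332 + \left(166 + 44\right)\right)^{2}} - - \frac{247495}{30967} = \frac{463080}{\left(-332 + 210\right)^{2}} + \frac{247495}{30967} = \frac{463080}{\left(-122\right)^{2}} + \frac{247495}{30967} = \frac{463080}{14884} + \frac{247495}{30967} = 463080 \cdot \frac{1}{14884} + \frac{247495}{30967} = \frac{115770}{3721} + \frac{247495}{30967} = \frac{4505978485}{115228207}$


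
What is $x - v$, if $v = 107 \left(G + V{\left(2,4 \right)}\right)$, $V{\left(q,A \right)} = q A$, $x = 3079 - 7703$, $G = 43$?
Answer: $-10081$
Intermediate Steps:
$x = -4624$
$V{\left(q,A \right)} = A q$
$v = 5457$ ($v = 107 \left(43 + 4 \cdot 2\right) = 107 \left(43 + 8\right) = 107 \cdot 51 = 5457$)
$x - v = -4624 - 5457 = -10081$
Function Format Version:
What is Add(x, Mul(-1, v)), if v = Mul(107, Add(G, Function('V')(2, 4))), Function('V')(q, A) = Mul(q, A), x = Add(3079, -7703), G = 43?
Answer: -10081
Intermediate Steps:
x = -4624
Function('V')(q, A) = Mul(A, q)
v = 5457 (v = Mul(107, Add(43, Mul(4, 2))) = Mul(107, Add(43, 8)) = Mul(107, 51) = 5457)
Add(x, Mul(-1, v)) = Add(-4624, Mul(-1, 5457)) = Add(-4624, -5457) = -10081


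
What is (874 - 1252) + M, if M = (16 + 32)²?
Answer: 1926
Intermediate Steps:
M = 2304 (M = 48² = 2304)
(874 - 1252) + M = (874 - 1252) + 2304 = -378 + 2304 = 1926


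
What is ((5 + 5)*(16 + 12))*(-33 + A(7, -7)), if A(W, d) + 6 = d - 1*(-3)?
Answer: -12040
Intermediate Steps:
A(W, d) = -3 + d (A(W, d) = -6 + (d - 1*(-3)) = -6 + (d + 3) = -6 + (3 + d) = -3 + d)
((5 + 5)*(16 + 12))*(-33 + A(7, -7)) = ((5 + 5)*(16 + 12))*(-33 + (-3 - 7)) = (10*28)*(-33 - 10) = 280*(-43) = -12040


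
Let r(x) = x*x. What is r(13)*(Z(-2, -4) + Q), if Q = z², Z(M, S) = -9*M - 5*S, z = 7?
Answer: 14703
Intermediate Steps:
r(x) = x²
Q = 49 (Q = 7² = 49)
r(13)*(Z(-2, -4) + Q) = 13²*((-9*(-2) - 5*(-4)) + 49) = 169*((18 + 20) + 49) = 169*(38 + 49) = 169*87 = 14703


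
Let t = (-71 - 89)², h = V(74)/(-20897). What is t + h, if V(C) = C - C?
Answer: 25600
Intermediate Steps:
V(C) = 0
h = 0 (h = 0/(-20897) = 0*(-1/20897) = 0)
t = 25600 (t = (-160)² = 25600)
t + h = 25600 + 0 = 25600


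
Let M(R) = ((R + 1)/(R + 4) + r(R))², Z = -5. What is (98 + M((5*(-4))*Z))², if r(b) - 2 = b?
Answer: 13396360797537201/116985856 ≈ 1.1451e+8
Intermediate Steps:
r(b) = 2 + b
M(R) = (2 + R + (1 + R)/(4 + R))² (M(R) = ((R + 1)/(R + 4) + (2 + R))² = ((1 + R)/(4 + R) + (2 + R))² = (2 + R + (1 + R)/(4 + R))²)
(98 + M((5*(-4))*Z))² = (98 + (9 + ((5*(-4))*(-5))² + 7*((5*(-4))*(-5)))²/(4 + (5*(-4))*(-5))²)² = (98 + (9 + (-20*(-5))² + 7*(-20*(-5)))²/(4 - 20*(-5))²)² = (98 + (9 + 100² + 7*100)²/(4 + 100)²)² = (98 + (9 + 10000 + 700)²/104²)² = (98 + (1/10816)*10709²)² = (98 + (1/10816)*114682681)² = (98 + 114682681/10816)² = (115742649/10816)² = 13396360797537201/116985856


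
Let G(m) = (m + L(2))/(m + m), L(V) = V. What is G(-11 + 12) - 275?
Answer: -547/2 ≈ -273.50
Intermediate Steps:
G(m) = (2 + m)/(2*m) (G(m) = (m + 2)/(m + m) = (2 + m)/((2*m)) = (2 + m)*(1/(2*m)) = (2 + m)/(2*m))
G(-11 + 12) - 275 = (2 + (-11 + 12))/(2*(-11 + 12)) - 275 = (1/2)*(2 + 1)/1 - 275 = (1/2)*1*3 - 275 = 3/2 - 275 = -547/2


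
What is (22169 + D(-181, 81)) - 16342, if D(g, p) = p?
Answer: 5908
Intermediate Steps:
(22169 + D(-181, 81)) - 16342 = (22169 + 81) - 16342 = 22250 - 16342 = 5908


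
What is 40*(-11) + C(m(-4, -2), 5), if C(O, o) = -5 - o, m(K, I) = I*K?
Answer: -450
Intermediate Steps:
40*(-11) + C(m(-4, -2), 5) = 40*(-11) + (-5 - 1*5) = -440 + (-5 - 5) = -440 - 10 = -450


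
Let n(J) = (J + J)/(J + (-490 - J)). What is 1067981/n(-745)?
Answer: 52331069/149 ≈ 3.5122e+5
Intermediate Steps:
n(J) = -J/245 (n(J) = (2*J)/(-490) = (2*J)*(-1/490) = -J/245)
1067981/n(-745) = 1067981/((-1/245*(-745))) = 1067981/(149/49) = 1067981*(49/149) = 52331069/149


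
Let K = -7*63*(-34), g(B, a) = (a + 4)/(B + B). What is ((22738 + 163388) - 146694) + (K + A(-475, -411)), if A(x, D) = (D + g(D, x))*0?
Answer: 54426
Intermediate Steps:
g(B, a) = (4 + a)/(2*B) (g(B, a) = (4 + a)/((2*B)) = (4 + a)*(1/(2*B)) = (4 + a)/(2*B))
A(x, D) = 0 (A(x, D) = (D + (4 + x)/(2*D))*0 = 0)
K = 14994 (K = -441*(-34) = 14994)
((22738 + 163388) - 146694) + (K + A(-475, -411)) = ((22738 + 163388) - 146694) + (14994 + 0) = (186126 - 146694) + 14994 = 39432 + 14994 = 54426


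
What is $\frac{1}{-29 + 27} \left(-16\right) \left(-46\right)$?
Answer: $-368$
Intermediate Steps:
$\frac{1}{-29 + 27} \left(-16\right) \left(-46\right) = \frac{1}{-2} \left(-16\right) \left(-46\right) = \left(- \frac{1}{2}\right) \left(-16\right) \left(-46\right) = 8 \left(-46\right) = -368$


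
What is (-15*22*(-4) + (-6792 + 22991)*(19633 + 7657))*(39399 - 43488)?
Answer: -1807632530670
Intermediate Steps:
(-15*22*(-4) + (-6792 + 22991)*(19633 + 7657))*(39399 - 43488) = (-330*(-4) + 16199*27290)*(-4089) = (1320 + 442070710)*(-4089) = 442072030*(-4089) = -1807632530670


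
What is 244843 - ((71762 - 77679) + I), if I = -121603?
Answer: 372363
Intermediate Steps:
244843 - ((71762 - 77679) + I) = 244843 - ((71762 - 77679) - 121603) = 244843 - (-5917 - 121603) = 244843 - 1*(-127520) = 244843 + 127520 = 372363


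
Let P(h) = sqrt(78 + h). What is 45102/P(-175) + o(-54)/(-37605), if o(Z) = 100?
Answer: -20/7521 - 45102*I*sqrt(97)/97 ≈ -0.0026592 - 4579.4*I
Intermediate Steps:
45102/P(-175) + o(-54)/(-37605) = 45102/(sqrt(78 - 175)) + 100/(-37605) = 45102/(sqrt(-97)) + 100*(-1/37605) = 45102/((I*sqrt(97))) - 20/7521 = 45102*(-I*sqrt(97)/97) - 20/7521 = -45102*I*sqrt(97)/97 - 20/7521 = -20/7521 - 45102*I*sqrt(97)/97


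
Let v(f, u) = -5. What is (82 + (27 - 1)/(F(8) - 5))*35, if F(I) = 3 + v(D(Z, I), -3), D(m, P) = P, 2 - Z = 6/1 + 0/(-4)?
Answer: 2740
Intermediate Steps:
Z = -4 (Z = 2 - (6/1 + 0/(-4)) = 2 - (6*1 + 0*(-1/4)) = 2 - (6 + 0) = 2 - 1*6 = 2 - 6 = -4)
F(I) = -2 (F(I) = 3 - 5 = -2)
(82 + (27 - 1)/(F(8) - 5))*35 = (82 + (27 - 1)/(-2 - 5))*35 = (82 + 26/(-7))*35 = (82 + 26*(-1/7))*35 = (82 - 26/7)*35 = (548/7)*35 = 2740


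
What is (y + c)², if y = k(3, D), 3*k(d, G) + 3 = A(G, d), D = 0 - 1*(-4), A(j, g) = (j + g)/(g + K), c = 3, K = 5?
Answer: 3025/576 ≈ 5.2517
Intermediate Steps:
A(j, g) = (g + j)/(5 + g) (A(j, g) = (j + g)/(g + 5) = (g + j)/(5 + g))
D = 4 (D = 0 + 4 = 4)
k(d, G) = -1 + (G + d)/(3*(5 + d)) (k(d, G) = -1 + ((d + G)/(5 + d))/3 = -1 + ((G + d)/(5 + d))/3 = -1 + (G + d)/(3*(5 + d)))
y = -17/24 (y = (-15 + 4 - 2*3)/(3*(5 + 3)) = (⅓)*(-15 + 4 - 6)/8 = (⅓)*(⅛)*(-17) = -17/24 ≈ -0.70833)
(y + c)² = (-17/24 + 3)² = (55/24)² = 3025/576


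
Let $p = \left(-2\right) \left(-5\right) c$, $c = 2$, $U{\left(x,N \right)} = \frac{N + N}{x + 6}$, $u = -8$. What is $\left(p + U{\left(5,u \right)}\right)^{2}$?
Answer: $\frac{41616}{121} \approx 343.93$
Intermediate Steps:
$U{\left(x,N \right)} = \frac{2 N}{6 + x}$
$p = 20$ ($p = \left(-2\right) \left(-5\right) 2 = 10 \cdot 2 = 20$)
$\left(p + U{\left(5,u \right)}\right)^{2} = \left(20 + 2 \left(-8\right) \frac{1}{6 + 5}\right)^{2} = \left(20 + 2 \left(-8\right) \frac{1}{11}\right)^{2} = \left(20 - \frac{16}{11}\right)^{2} = \left(\frac{204}{11}\right)^{2} = \frac{41616}{121}$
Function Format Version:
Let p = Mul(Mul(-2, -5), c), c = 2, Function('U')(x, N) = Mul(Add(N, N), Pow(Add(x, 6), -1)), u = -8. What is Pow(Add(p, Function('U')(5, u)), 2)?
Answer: Rational(41616, 121) ≈ 343.93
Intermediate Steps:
Function('U')(x, N) = Mul(2, N, Pow(Add(6, x), -1)) (Function('U')(x, N) = Mul(Mul(2, N), Pow(Add(6, x), -1)) = Mul(2, N, Pow(Add(6, x), -1)))
p = 20 (p = Mul(Mul(-2, -5), 2) = Mul(10, 2) = 20)
Pow(Add(p, Function('U')(5, u)), 2) = Pow(Add(20, Mul(2, -8, Pow(Add(6, 5), -1))), 2) = Pow(Add(20, Mul(2, -8, Pow(11, -1))), 2) = Pow(Add(20, Mul(2, -8, Rational(1, 11))), 2) = Pow(Add(20, Rational(-16, 11)), 2) = Pow(Rational(204, 11), 2) = Rational(41616, 121)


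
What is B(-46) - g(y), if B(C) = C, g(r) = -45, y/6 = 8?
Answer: -1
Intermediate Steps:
y = 48 (y = 6*8 = 48)
B(-46) - g(y) = -46 - 1*(-45) = -46 + 45 = -1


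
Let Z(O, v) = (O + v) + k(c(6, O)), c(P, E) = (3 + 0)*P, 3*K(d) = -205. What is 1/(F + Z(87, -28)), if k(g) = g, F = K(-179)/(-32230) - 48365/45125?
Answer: 174525450/13251773201 ≈ 0.013170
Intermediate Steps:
K(d) = -205/3 (K(d) = (⅓)*(-205) = -205/3)
F = -186686449/174525450 (F = -205/3/(-32230) - 48365/45125 = -205/3*(-1/32230) - 48365*1/45125 = 41/19338 - 9673/9025 = -186686449/174525450 ≈ -1.0697)
c(P, E) = 3*P
Z(O, v) = 18 + O + v (Z(O, v) = (O + v) + 3*6 = (O + v) + 18 = 18 + O + v)
1/(F + Z(87, -28)) = 1/(-186686449/174525450 + (18 + 87 - 28)) = 1/(-186686449/174525450 + 77) = 1/(13251773201/174525450) = 174525450/13251773201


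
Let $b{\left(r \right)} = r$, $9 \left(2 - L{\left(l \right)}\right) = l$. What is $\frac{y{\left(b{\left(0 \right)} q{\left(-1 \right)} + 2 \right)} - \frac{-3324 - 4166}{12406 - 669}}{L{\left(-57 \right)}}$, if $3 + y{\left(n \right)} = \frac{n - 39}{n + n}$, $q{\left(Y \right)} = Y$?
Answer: $- \frac{1635459}{1173700} \approx -1.3934$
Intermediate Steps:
$L{\left(l \right)} = 2 - \frac{l}{9}$
$y{\left(n \right)} = -3 + \frac{-39 + n}{2 n}$ ($y{\left(n \right)} = -3 + \frac{n - 39}{n + n} = -3 + \frac{-39 + n}{2 n}$)
$\frac{y{\left(b{\left(0 \right)} q{\left(-1 \right)} + 2 \right)} - \frac{-3324 - 4166}{12406 - 669}}{L{\left(-57 \right)}} = \frac{\frac{-39 - 5 \left(0 \left(-1\right) + 2\right)}{2 \left(0 \left(-1\right) + 2\right)} - \frac{-3324 - 4166}{12406 - 669}}{2 - - \frac{19}{3}} = \frac{\frac{-39 - 5 \left(0 + 2\right)}{2 \left(0 + 2\right)} - - \frac{7490}{11737}}{2 + \frac{19}{3}} = \frac{\frac{-39 - 10}{2 \cdot 2} - \left(-7490\right) \frac{1}{11737}}{\frac{25}{3}} = \left(\frac{1}{2} \cdot \frac{1}{2} \left(-39 - 10\right) - - \frac{7490}{11737}\right) \frac{3}{25} = \left(\frac{1}{2} \cdot \frac{1}{2} \left(-49\right) + \frac{7490}{11737}\right) \frac{3}{25} = \left(- \frac{49}{4} + \frac{7490}{11737}\right) \frac{3}{25} = \left(- \frac{545153}{46948}\right) \frac{3}{25} = - \frac{1635459}{1173700}$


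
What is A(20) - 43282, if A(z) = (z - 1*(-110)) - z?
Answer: -43172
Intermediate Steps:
A(z) = 110 (A(z) = (z + 110) - z = (110 + z) - z = 110)
A(20) - 43282 = 110 - 43282 = -43172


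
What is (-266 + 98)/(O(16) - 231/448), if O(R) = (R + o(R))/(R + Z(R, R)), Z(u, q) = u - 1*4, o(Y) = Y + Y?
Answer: -25088/179 ≈ -140.16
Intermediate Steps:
o(Y) = 2*Y
Z(u, q) = -4 + u (Z(u, q) = u - 4 = -4 + u)
O(R) = 3*R/(-4 + 2*R) (O(R) = (R + 2*R)/(R + (-4 + R)) = (3*R)/(-4 + 2*R) = 3*R/(-4 + 2*R))
(-266 + 98)/(O(16) - 231/448) = (-266 + 98)/((3/2)*16/(-2 + 16) - 231/448) = -168/((3/2)*16/14 - 231*1/448) = -168/((3/2)*16*(1/14) - 33/64) = -168/(12/7 - 33/64) = -168/537/448 = -168*448/537 = -25088/179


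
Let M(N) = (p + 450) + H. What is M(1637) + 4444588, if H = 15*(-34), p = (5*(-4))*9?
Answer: 4444348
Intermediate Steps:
p = -180 (p = -20*9 = -180)
H = -510
M(N) = -240 (M(N) = (-180 + 450) - 510 = 270 - 510 = -240)
M(1637) + 4444588 = -240 + 4444588 = 4444348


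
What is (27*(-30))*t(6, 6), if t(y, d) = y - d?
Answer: 0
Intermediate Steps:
(27*(-30))*t(6, 6) = (27*(-30))*(6 - 1*6) = -810*(6 - 6) = -810*0 = 0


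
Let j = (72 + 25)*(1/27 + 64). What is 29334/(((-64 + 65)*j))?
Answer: 792018/167713 ≈ 4.7225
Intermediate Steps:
j = 167713/27 (j = 97*(1/27 + 64) = 97*(1729/27) = 167713/27 ≈ 6211.6)
29334/(((-64 + 65)*j)) = 29334/(((-64 + 65)*(167713/27))) = 29334/((1*(167713/27))) = 29334/(167713/27) = 29334*(27/167713) = 792018/167713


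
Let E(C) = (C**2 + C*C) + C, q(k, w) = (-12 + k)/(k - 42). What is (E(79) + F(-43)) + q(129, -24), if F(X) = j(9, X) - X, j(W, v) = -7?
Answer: 365352/29 ≈ 12598.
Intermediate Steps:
F(X) = -7 - X
q(k, w) = (-12 + k)/(-42 + k)
E(C) = C + 2*C**2 (E(C) = (C**2 + C**2) + C = 2*C**2 + C = C + 2*C**2)
(E(79) + F(-43)) + q(129, -24) = (79*(1 + 2*79) + (-7 - 1*(-43))) + (-12 + 129)/(-42 + 129) = (79*(1 + 158) + (-7 + 43)) + 117/87 = (79*159 + 36) + (1/87)*117 = (12561 + 36) + 39/29 = 12597 + 39/29 = 365352/29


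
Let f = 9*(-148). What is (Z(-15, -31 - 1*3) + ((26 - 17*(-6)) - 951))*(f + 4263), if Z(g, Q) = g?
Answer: -2456178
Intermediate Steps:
f = -1332
(Z(-15, -31 - 1*3) + ((26 - 17*(-6)) - 951))*(f + 4263) = (-15 + ((26 - 17*(-6)) - 951))*(-1332 + 4263) = (-15 + ((26 + 102) - 951))*2931 = (-15 + (128 - 951))*2931 = (-15 - 823)*2931 = -838*2931 = -2456178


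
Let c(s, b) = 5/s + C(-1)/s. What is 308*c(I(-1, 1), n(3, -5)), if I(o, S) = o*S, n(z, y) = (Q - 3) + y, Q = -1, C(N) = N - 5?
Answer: 308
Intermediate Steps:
C(N) = -5 + N
n(z, y) = -4 + y (n(z, y) = (-1 - 3) + y = -4 + y)
I(o, S) = S*o
c(s, b) = -1/s (c(s, b) = 5/s + (-5 - 1)/s = 5/s - 6/s = -1/s)
308*c(I(-1, 1), n(3, -5)) = 308*(-1/(1*(-1))) = 308*(-1/(-1)) = 308*(-1*(-1)) = 308*1 = 308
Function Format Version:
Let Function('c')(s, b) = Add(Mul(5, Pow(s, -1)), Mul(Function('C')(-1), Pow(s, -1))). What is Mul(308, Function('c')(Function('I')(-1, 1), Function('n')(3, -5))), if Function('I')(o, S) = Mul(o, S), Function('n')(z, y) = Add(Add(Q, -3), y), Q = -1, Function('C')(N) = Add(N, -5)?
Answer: 308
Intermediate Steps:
Function('C')(N) = Add(-5, N)
Function('n')(z, y) = Add(-4, y) (Function('n')(z, y) = Add(Add(-1, -3), y) = Add(-4, y))
Function('I')(o, S) = Mul(S, o)
Function('c')(s, b) = Mul(-1, Pow(s, -1)) (Function('c')(s, b) = Add(Mul(5, Pow(s, -1)), Mul(Add(-5, -1), Pow(s, -1))) = Add(Mul(5, Pow(s, -1)), Mul(-6, Pow(s, -1))) = Mul(-1, Pow(s, -1)))
Mul(308, Function('c')(Function('I')(-1, 1), Function('n')(3, -5))) = Mul(308, Mul(-1, Pow(Mul(1, -1), -1))) = Mul(308, Mul(-1, Pow(-1, -1))) = Mul(308, Mul(-1, -1)) = Mul(308, 1) = 308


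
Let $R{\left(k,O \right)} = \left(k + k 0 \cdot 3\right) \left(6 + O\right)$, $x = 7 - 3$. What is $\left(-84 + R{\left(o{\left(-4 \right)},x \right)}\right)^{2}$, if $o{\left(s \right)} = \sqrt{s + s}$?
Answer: $6256 - 3360 i \sqrt{2} \approx 6256.0 - 4751.8 i$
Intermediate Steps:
$x = 4$ ($x = 7 - 3 = 4$)
$o{\left(s \right)} = \sqrt{2} \sqrt{s}$ ($o{\left(s \right)} = \sqrt{2 s} = \sqrt{2} \sqrt{s}$)
$R{\left(k,O \right)} = k \left(6 + O\right)$ ($R{\left(k,O \right)} = \left(k + 0 \cdot 3\right) \left(6 + O\right) = \left(k + 0\right) \left(6 + O\right) = k \left(6 + O\right)$)
$\left(-84 + R{\left(o{\left(-4 \right)},x \right)}\right)^{2} = \left(-84 + \sqrt{2} \sqrt{-4} \left(6 + 4\right)\right)^{2} = \left(-84 + \sqrt{2} \cdot 2 i 10\right)^{2} = \left(-84 + 2 i \sqrt{2} \cdot 10\right)^{2} = \left(-84 + 20 i \sqrt{2}\right)^{2}$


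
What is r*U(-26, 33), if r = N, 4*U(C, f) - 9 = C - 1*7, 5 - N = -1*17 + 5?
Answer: -102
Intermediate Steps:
N = 17 (N = 5 - (-1*17 + 5) = 5 - (-17 + 5) = 5 - 1*(-12) = 5 + 12 = 17)
U(C, f) = ½ + C/4 (U(C, f) = 9/4 + (C - 1*7)/4 = 9/4 + (C - 7)/4 = 9/4 + (-7 + C)/4 = 9/4 + (-7/4 + C/4) = ½ + C/4)
r = 17
r*U(-26, 33) = 17*(½ + (¼)*(-26)) = 17*(½ - 13/2) = 17*(-6) = -102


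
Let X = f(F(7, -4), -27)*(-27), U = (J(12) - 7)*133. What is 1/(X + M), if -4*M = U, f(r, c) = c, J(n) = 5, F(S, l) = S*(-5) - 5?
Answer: 2/1591 ≈ 0.0012571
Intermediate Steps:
F(S, l) = -5 - 5*S (F(S, l) = -5*S - 5 = -5 - 5*S)
U = -266 (U = (5 - 7)*133 = -2*133 = -266)
M = 133/2 (M = -1/4*(-266) = 133/2 ≈ 66.500)
X = 729 (X = -27*(-27) = 729)
1/(X + M) = 1/(729 + 133/2) = 1/(1591/2) = 2/1591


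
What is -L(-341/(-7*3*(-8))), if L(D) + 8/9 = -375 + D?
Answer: 190471/504 ≈ 377.92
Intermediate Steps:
L(D) = -3383/9 + D (L(D) = -8/9 + (-375 + D) = -3383/9 + D)
-L(-341/(-7*3*(-8))) = -(-3383/9 - 341/(-7*3*(-8))) = -(-3383/9 - 341/((-21*(-8)))) = -(-3383/9 - 341/168) = -1*(-190471/504) = 190471/504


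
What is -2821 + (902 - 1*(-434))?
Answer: -1485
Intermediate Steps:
-2821 + (902 - 1*(-434)) = -2821 + (902 + 434) = -2821 + 1336 = -1485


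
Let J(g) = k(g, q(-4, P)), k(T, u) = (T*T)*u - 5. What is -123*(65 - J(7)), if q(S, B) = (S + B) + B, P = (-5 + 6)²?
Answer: -20664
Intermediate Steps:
P = 1 (P = 1² = 1)
q(S, B) = S + 2*B (q(S, B) = (B + S) + B = S + 2*B)
k(T, u) = -5 + u*T² (k(T, u) = T²*u - 5 = u*T² - 5 = -5 + u*T²)
J(g) = -5 - 2*g² (J(g) = -5 + (-4 + 2*1)*g² = -5 + (-4 + 2)*g² = -5 - 2*g²)
-123*(65 - J(7)) = -123*(65 - (-5 - 2*7²)) = -123*(65 - (-5 - 2*49)) = -123*(65 - (-5 - 98)) = -123*(65 - 1*(-103)) = -123*(65 + 103) = -123*168 = -20664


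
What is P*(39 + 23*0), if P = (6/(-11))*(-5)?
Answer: 1170/11 ≈ 106.36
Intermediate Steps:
P = 30/11 (P = (6*(-1/11))*(-5) = -6/11*(-5) = 30/11 ≈ 2.7273)
P*(39 + 23*0) = 30*(39 + 23*0)/11 = 30*(39 + 0)/11 = (30/11)*39 = 1170/11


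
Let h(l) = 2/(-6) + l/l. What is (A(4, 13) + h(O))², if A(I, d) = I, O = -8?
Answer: 196/9 ≈ 21.778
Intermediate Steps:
h(l) = ⅔ (h(l) = 2*(-⅙) + 1 = -⅓ + 1 = ⅔)
(A(4, 13) + h(O))² = (4 + ⅔)² = (14/3)² = 196/9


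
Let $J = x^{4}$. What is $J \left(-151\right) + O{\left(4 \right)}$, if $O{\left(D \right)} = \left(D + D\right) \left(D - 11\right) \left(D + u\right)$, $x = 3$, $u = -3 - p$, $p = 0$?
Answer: $-12287$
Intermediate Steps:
$u = -3$ ($u = -3 - 0 = -3 + 0 = -3$)
$O{\left(D \right)} = 2 D \left(-11 + D\right) \left(-3 + D\right)$ ($O{\left(D \right)} = \left(D + D\right) \left(D - 11\right) \left(D - 3\right) = 2 D \left(-11 + D\right) \left(-3 + D\right)$)
$J = 81$ ($J = 3^{4} = 81$)
$J \left(-151\right) + O{\left(4 \right)} = 81 \left(-151\right) + 2 \cdot 4 \left(33 + 4^{2} - 56\right) = -12231 + 2 \cdot 4 \left(33 + 16 - 56\right) = -12231 + 2 \cdot 4 \left(-7\right) = -12231 - 56 = -12287$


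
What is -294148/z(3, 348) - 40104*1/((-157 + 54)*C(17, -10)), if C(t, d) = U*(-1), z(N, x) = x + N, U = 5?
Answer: -165562724/180765 ≈ -915.90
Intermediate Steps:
z(N, x) = N + x
C(t, d) = -5 (C(t, d) = 5*(-1) = -5)
-294148/z(3, 348) - 40104*1/((-157 + 54)*C(17, -10)) = -294148/(3 + 348) - 40104*(-1/(5*(-157 + 54))) = -294148/351 - 40104/((-103*(-5))) = -294148*1/351 - 40104/515 = -294148/351 - 40104*1/515 = -294148/351 - 40104/515 = -165562724/180765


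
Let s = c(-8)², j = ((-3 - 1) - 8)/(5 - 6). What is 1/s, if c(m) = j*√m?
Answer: -1/1152 ≈ -0.00086806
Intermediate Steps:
j = 12 (j = (-4 - 8)/(-1) = -12*(-1) = 12)
c(m) = 12*√m
s = -1152 (s = (12*√(-8))² = (12*(2*I*√2))² = (24*I*√2)² = -1152)
1/s = 1/(-1152) = -1/1152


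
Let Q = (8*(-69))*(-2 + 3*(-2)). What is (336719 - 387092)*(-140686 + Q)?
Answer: 6864328710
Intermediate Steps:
Q = 4416 (Q = -552*(-2 - 6) = -552*(-8) = 4416)
(336719 - 387092)*(-140686 + Q) = (336719 - 387092)*(-140686 + 4416) = -50373*(-136270) = 6864328710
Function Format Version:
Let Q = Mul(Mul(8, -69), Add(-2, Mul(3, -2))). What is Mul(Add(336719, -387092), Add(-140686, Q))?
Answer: 6864328710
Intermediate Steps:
Q = 4416 (Q = Mul(-552, Add(-2, -6)) = Mul(-552, -8) = 4416)
Mul(Add(336719, -387092), Add(-140686, Q)) = Mul(Add(336719, -387092), Add(-140686, 4416)) = Mul(-50373, -136270) = 6864328710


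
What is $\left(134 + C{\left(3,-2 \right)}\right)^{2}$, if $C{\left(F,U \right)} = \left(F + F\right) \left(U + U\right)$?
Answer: $12100$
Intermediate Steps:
$C{\left(F,U \right)} = 4 F U$ ($C{\left(F,U \right)} = 2 F 2 U = 4 F U$)
$\left(134 + C{\left(3,-2 \right)}\right)^{2} = \left(134 + 4 \cdot 3 \left(-2\right)\right)^{2} = \left(134 - 24\right)^{2} = 110^{2} = 12100$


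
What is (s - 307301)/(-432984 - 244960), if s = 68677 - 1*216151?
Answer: 454775/677944 ≈ 0.67081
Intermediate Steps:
s = -147474 (s = 68677 - 216151 = -147474)
(s - 307301)/(-432984 - 244960) = (-147474 - 307301)/(-432984 - 244960) = -454775/(-677944) = -454775*(-1/677944) = 454775/677944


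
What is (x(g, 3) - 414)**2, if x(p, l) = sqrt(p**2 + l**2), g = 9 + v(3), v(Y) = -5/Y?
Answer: (1242 - sqrt(565))**2/9 ≈ 1.6490e+5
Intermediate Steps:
g = 22/3 (g = 9 - 5/3 = 22/3 ≈ 7.3333)
x(p, l) = sqrt(l**2 + p**2)
(x(g, 3) - 414)**2 = (sqrt(3**2 + (22/3)**2) - 414)**2 = (sqrt(9 + 484/9) - 414)**2 = (sqrt(565/9) - 414)**2 = (sqrt(565)/3 - 414)**2 = (-414 + sqrt(565)/3)**2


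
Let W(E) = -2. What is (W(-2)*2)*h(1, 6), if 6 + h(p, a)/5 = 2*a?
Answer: -120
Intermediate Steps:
h(p, a) = -30 + 10*a (h(p, a) = -30 + 5*(2*a) = -30 + 10*a)
(W(-2)*2)*h(1, 6) = (-2*2)*(-30 + 10*6) = -4*(-30 + 60) = -4*30 = -120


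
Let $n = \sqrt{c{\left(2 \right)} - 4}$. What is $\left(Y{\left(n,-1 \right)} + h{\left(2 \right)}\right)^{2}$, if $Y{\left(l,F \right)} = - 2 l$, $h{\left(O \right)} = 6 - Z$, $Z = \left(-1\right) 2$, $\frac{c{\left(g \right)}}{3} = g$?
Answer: $72 - 32 \sqrt{2} \approx 26.745$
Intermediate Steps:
$c{\left(g \right)} = 3 g$
$Z = -2$
$n = \sqrt{2}$ ($n = \sqrt{3 \cdot 2 - 4} = \sqrt{6 - 4} = \sqrt{2} \approx 1.4142$)
$h{\left(O \right)} = 8$ ($h{\left(O \right)} = 6 - -2 = 6 + 2 = 8$)
$\left(Y{\left(n,-1 \right)} + h{\left(2 \right)}\right)^{2} = \left(- 2 \sqrt{2} + 8\right)^{2} = \left(8 - 2 \sqrt{2}\right)^{2}$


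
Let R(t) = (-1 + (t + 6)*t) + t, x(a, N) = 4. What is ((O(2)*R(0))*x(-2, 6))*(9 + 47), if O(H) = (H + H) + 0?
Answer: -896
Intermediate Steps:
O(H) = 2*H (O(H) = 2*H + 0 = 2*H)
R(t) = -1 + t + t*(6 + t) (R(t) = (-1 + (6 + t)*t) + t = (-1 + t*(6 + t)) + t = -1 + t + t*(6 + t))
((O(2)*R(0))*x(-2, 6))*(9 + 47) = (((2*2)*(-1 + 0² + 7*0))*4)*(9 + 47) = ((4*(-1 + 0 + 0))*4)*56 = ((4*(-1))*4)*56 = -4*4*56 = -16*56 = -896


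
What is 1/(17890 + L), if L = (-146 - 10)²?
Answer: 1/42226 ≈ 2.3682e-5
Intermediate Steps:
L = 24336 (L = (-156)² = 24336)
1/(17890 + L) = 1/(17890 + 24336) = 1/42226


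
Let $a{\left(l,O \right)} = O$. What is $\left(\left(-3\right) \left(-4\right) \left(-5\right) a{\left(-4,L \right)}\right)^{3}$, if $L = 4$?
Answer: $-13824000$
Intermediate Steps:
$\left(\left(-3\right) \left(-4\right) \left(-5\right) a{\left(-4,L \right)}\right)^{3} = \left(\left(-3\right) \left(-4\right) \left(-5\right) 4\right)^{3} = \left(12 \left(-5\right) 4\right)^{3} = \left(\left(-60\right) 4\right)^{3} = \left(-240\right)^{3} = -13824000$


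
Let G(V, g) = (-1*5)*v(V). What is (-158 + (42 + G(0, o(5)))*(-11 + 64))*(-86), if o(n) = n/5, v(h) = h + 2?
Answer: -132268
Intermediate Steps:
v(h) = 2 + h
o(n) = n/5 (o(n) = n*(⅕) = n/5)
G(V, g) = -10 - 5*V (G(V, g) = (-1*5)*(2 + V) = -5*(2 + V) = -10 - 5*V)
(-158 + (42 + G(0, o(5)))*(-11 + 64))*(-86) = (-158 + (42 + (-10 - 5*0))*(-11 + 64))*(-86) = (-158 + (42 + (-10 + 0))*53)*(-86) = (-158 + (42 - 10)*53)*(-86) = (-158 + 32*53)*(-86) = (-158 + 1696)*(-86) = 1538*(-86) = -132268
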